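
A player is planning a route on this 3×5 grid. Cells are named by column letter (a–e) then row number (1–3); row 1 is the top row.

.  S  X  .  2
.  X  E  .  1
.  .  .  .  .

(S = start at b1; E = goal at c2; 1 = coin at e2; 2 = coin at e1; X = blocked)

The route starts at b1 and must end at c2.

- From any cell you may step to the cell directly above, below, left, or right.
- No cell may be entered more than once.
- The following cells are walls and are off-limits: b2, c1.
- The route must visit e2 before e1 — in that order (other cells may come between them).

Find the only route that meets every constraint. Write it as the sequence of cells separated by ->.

b1 -> a1 -> a2 -> a3 -> b3 -> c3 -> d3 -> e3 -> e2 -> e1 -> d1 -> d2 -> c2

The waypoints must appear in the order e2, e1, with no cell reused.
Route from b1: left to a1, 2× down (reaching a3), 4× right (reaching e3), 2× up (reaching e1), left to d1, down to d2, left to c2 — 12 moves in all.
Check: order respected (1 at step 8, 2 at step 9).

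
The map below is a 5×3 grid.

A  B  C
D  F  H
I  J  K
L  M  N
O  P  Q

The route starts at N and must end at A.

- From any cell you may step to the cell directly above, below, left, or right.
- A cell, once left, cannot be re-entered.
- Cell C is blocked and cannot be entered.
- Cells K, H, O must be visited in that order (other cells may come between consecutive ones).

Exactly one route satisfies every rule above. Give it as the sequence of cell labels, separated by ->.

N -> K -> H -> F -> J -> M -> P -> O -> L -> I -> D -> A

The waypoints must appear in the order K, H, O, with no cell reused.
Route from N: 2× up (reaching H), left to F, 3× down (reaching P), left to O, 4× up (reaching A) — 11 moves in all.
Check: order respected (K at step 1, H at step 2, O at step 7).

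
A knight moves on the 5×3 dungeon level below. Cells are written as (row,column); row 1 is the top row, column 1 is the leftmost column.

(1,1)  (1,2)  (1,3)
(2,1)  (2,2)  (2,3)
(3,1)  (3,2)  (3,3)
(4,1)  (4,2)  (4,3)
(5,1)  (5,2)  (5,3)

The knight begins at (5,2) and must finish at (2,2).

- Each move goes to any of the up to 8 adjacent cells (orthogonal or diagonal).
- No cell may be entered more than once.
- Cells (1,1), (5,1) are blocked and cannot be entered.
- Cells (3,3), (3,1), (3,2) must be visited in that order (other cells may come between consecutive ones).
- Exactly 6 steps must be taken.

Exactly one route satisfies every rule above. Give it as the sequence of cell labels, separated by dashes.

(5,2) - (4,3) - (3,3) - (4,2) - (3,1) - (3,2) - (2,2)

The waypoints must appear in the order (3,3), (3,1), (3,2), with no cell reused.
Route from (5,2): up-right 1 to (4,3), up 1 to (3,3), down-left 1 to (4,2), up-left 1 to (3,1), right 1 to (3,2), up 1 to (2,2) — 6 moves in all.
Check: order respected ((3,3) at step 2, (3,1) at step 4, (3,2) at step 5); 6 moves as required.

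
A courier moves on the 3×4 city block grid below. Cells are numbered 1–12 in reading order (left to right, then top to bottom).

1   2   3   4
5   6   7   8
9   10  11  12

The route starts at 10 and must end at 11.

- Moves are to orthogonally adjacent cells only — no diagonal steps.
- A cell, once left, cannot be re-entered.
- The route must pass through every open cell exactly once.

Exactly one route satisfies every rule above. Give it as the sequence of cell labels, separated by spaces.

10 9 5 1 2 6 7 3 4 8 12 11

Need to visit all 12 open cells exactly once, starting at 10 and ending at 11.
Route from 10: left 1 to 9, up 2 to 1, right 1 to 2, down 1 to 6, right 1 to 7, up 1 to 3, right 1 to 4, down 2 to 12, left 1 to 11 — 11 moves in all.
Check: all 12 open cells covered.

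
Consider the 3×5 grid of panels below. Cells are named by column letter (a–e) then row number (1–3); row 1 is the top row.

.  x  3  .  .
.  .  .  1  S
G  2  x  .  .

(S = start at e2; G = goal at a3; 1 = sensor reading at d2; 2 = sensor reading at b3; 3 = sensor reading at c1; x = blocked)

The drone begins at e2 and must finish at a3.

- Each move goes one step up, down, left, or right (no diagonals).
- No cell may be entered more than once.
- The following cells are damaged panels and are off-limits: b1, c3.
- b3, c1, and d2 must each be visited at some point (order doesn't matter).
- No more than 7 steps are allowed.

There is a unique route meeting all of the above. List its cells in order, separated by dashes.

The budget equals the shortest possible length, so every move has to be on a shortest route through the required cells.
Route from e2: left to d2, up to d1, left to c1, down to c2, left to b2, down to b3, left to a3 — 7 moves in all.
Check: all required cells visited; 7 ≤ 7 moves.

e2 - d2 - d1 - c1 - c2 - b2 - b3 - a3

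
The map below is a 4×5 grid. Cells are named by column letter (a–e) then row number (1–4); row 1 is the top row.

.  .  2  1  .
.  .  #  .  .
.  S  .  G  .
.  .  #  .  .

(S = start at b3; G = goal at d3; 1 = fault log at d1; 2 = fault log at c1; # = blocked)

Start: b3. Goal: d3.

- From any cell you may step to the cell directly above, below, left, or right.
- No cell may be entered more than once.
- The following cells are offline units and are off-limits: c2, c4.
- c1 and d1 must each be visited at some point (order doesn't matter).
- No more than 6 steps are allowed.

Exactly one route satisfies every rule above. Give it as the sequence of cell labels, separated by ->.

b3 -> b2 -> b1 -> c1 -> d1 -> d2 -> d3

The budget equals the shortest possible length, so every move has to be on a shortest route through the required cells.
Route from b3: up 2 to b1, right 2 to d1, down 2 to d3 — 6 moves in all.
Check: all required cells visited; 6 ≤ 6 moves.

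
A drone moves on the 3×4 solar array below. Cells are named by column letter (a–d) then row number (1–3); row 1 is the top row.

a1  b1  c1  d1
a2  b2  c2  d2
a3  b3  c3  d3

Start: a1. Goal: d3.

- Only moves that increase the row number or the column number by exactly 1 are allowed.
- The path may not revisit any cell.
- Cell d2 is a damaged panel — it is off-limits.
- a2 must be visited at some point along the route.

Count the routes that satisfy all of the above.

A right/down-only route from a1 to d3 makes exactly 2 down-moves and 3 right-moves in some order.
With no other constraints that would be C(5,2) = 10 routes.
Split at a2 and multiply the segment counts (each segment already excludes blocked cells): a1→a2: 1; a2→d3: 3; product = 3.
That gives 3 routes.

3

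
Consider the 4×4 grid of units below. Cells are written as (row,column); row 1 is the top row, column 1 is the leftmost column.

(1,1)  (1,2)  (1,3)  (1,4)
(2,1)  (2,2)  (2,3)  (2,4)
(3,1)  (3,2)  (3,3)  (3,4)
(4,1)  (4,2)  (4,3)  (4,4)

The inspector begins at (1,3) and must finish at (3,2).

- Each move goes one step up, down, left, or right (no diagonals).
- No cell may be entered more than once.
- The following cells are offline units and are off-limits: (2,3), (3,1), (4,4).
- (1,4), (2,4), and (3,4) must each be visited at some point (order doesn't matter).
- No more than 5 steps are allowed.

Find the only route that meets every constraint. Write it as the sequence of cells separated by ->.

(1,3) -> (1,4) -> (2,4) -> (3,4) -> (3,3) -> (3,2)

Any route must reach (1,4), (2,4), and (3,4) and still end at (3,2) within 5 moves, so the order of the required stops is forced.
Route from (1,3): right 1 to (1,4), down 2 to (3,4), left 2 to (3,2) — 5 moves in all.
Check: all required cells visited; 5 ≤ 5 moves.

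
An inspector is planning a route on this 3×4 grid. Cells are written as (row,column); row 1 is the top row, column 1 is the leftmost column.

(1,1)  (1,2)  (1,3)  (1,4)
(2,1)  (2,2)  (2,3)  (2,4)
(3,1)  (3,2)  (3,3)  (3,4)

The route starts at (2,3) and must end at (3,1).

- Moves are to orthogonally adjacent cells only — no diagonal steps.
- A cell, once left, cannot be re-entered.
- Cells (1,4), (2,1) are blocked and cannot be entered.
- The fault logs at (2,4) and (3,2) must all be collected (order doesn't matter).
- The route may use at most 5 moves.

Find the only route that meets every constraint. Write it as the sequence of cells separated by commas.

(2,3), (2,4), (3,4), (3,3), (3,2), (3,1)

The budget equals the shortest possible length, so every move has to be on a shortest route through the required cells.
Route from (2,3): right 1 to (2,4), down 1 to (3,4), left 3 to (3,1) — 5 moves in all.
Check: all required cells visited; 5 ≤ 5 moves.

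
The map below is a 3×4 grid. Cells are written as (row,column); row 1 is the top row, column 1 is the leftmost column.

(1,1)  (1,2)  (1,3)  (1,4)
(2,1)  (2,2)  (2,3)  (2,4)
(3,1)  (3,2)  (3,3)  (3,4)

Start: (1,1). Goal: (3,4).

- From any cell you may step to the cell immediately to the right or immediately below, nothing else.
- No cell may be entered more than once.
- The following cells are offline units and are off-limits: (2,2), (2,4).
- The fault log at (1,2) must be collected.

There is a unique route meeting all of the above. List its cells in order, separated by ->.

(1,1) -> (1,2) -> (1,3) -> (2,3) -> (3,3) -> (3,4)

Moves only go right or down, so the column and row indices never decrease.
Route from (1,1): right 2 to (1,3), down 2 to (3,3), right 1 to (3,4) — 5 moves in all.
Check: all required cells visited.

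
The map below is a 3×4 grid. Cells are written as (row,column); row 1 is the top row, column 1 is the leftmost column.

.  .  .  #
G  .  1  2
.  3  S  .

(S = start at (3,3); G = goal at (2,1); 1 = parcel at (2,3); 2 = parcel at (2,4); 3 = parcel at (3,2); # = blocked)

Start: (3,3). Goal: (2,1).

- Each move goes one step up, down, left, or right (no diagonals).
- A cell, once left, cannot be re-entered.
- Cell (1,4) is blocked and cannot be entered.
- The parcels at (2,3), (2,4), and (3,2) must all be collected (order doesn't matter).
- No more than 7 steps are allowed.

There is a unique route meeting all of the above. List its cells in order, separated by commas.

(3,3), (3,4), (2,4), (2,3), (2,2), (3,2), (3,1), (2,1)

The 7-move cap with required stops at (2,3), (2,4), (3,2) leaves no slack for detours.
Route from (3,3): right to (3,4), up to (2,4), 2× left (reaching (2,2)), down to (3,2), left to (3,1), up to (2,1) — 7 moves in all.
Check: all required cells visited; 7 ≤ 7 moves.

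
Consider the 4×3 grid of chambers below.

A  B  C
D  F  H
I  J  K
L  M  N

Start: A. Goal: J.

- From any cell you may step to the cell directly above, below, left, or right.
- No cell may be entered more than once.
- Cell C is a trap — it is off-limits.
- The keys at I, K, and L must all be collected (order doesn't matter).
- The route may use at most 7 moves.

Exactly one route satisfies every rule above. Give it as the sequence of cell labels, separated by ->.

Any route must reach I, K, and L and still end at J within 7 moves, so the order of the required stops is forced.
Route from A: down 3 to L, right 2 to N, up 1 to K, left 1 to J — 7 moves in all.
Check: all required cells visited; 7 ≤ 7 moves.

A -> D -> I -> L -> M -> N -> K -> J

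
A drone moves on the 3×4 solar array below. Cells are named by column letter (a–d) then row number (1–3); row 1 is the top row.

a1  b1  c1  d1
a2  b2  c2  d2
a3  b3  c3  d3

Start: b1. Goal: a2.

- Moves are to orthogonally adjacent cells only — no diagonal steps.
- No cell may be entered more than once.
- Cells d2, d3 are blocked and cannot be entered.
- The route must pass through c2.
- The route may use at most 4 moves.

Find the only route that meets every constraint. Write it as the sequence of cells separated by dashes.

b1 - c1 - c2 - b2 - a2

The 4-move cap with required stops at c2 leaves no slack for detours.
Route from b1: right 1 to c1, down 1 to c2, left 2 to a2 — 4 moves in all.
Check: all required cells visited; 4 ≤ 4 moves.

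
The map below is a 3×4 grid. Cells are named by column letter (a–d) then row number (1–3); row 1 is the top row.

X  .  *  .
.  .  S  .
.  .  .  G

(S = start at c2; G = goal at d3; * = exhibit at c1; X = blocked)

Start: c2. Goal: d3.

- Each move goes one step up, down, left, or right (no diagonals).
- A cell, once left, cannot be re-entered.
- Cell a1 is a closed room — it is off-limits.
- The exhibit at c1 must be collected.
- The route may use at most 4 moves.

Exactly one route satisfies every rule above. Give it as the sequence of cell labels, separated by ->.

c2 -> c1 -> d1 -> d2 -> d3

The 4-move cap with required stops at c1 leaves no slack for detours.
Route from c2: up 1 to c1, right 1 to d1, down 2 to d3 — 4 moves in all.
Check: all required cells visited; 4 ≤ 4 moves.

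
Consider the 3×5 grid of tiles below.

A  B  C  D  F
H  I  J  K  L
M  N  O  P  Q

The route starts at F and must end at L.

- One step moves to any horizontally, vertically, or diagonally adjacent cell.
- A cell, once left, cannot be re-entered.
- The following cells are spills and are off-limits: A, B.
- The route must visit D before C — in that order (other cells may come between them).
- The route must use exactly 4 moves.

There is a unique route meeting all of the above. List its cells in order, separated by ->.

The waypoints must appear in the order D, C, with no cell reused.
Route from F: 2× left (reaching C), down-right to K, right to L — 4 moves in all.
Check: order respected (D at step 1, C at step 2); 4 moves as required.

F -> D -> C -> K -> L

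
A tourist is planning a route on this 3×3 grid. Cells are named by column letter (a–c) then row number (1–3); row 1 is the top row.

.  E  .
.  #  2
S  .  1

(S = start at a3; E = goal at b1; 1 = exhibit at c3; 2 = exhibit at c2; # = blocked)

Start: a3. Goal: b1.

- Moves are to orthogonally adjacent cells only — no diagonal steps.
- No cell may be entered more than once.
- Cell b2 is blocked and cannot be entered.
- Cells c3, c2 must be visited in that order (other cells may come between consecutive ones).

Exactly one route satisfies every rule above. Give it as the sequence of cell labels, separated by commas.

The waypoints must appear in the order c3, c2, with no cell reused.
Route from a3: right 2 to c3, up 2 to c1, left 1 to b1 — 5 moves in all.
Check: order respected (1 at step 2, 2 at step 3).

a3, b3, c3, c2, c1, b1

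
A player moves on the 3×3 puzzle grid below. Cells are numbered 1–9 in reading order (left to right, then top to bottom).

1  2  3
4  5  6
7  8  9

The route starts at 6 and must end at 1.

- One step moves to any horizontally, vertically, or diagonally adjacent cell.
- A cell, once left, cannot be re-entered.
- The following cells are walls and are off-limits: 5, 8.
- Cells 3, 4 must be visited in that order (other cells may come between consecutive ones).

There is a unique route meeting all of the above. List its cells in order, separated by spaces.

6 3 2 4 1

The waypoints must appear in the order 3, 4, with no cell reused.
Route from 6: up to 3, left to 2, down-left to 4, up to 1 — 4 moves in all.
Check: order respected (3 at step 1, 4 at step 3).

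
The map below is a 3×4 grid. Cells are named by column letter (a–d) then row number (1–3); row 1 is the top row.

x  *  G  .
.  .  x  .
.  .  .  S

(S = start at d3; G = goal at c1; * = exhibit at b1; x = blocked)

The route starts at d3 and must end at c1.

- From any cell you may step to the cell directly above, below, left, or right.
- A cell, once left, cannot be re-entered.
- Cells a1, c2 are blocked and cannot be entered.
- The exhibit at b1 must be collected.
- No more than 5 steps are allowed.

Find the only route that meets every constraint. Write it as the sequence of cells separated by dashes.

d3 - c3 - b3 - b2 - b1 - c1

The 5-move cap with required stops at b1 leaves no slack for detours.
Route from d3: 2× left (reaching b3), 2× up (reaching b1), right to c1 — 5 moves in all.
Check: all required cells visited; 5 ≤ 5 moves.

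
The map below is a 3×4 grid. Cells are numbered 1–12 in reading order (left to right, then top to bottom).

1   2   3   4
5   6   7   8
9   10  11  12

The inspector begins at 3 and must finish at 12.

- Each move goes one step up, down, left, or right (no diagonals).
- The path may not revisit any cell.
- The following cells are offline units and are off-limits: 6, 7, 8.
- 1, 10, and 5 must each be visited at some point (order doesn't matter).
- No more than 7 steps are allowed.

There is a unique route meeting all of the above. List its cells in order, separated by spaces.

The 7-move cap with required stops at 1, 10, 5 leaves no slack for detours.
Route from 3: left 2 to 1, down 2 to 9, right 3 to 12 — 7 moves in all.
Check: all required cells visited; 7 ≤ 7 moves.

3 2 1 5 9 10 11 12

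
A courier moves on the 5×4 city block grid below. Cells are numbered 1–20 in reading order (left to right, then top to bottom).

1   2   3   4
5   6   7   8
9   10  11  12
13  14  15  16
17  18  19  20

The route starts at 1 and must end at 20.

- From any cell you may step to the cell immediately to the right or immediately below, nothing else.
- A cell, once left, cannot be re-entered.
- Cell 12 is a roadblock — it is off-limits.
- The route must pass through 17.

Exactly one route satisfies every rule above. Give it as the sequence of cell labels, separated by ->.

1 -> 5 -> 9 -> 13 -> 17 -> 18 -> 19 -> 20

Moves only go right or down, so the column and row indices never decrease.
Route from 1: 4× down (reaching 17), 3× right (reaching 20) — 7 moves in all.
Check: all required cells visited.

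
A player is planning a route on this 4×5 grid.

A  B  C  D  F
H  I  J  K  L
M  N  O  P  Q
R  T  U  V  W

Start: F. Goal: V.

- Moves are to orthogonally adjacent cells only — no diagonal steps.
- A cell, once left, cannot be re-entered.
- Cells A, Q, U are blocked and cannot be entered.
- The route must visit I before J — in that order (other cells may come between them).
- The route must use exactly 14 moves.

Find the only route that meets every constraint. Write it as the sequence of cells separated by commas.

The waypoints must appear in the order I, J, with no cell reused.
Route from F: left 3 to B, down 1 to I, left 1 to H, down 2 to R, right 1 to T, up 1 to N, right 1 to O, up 1 to J, right 1 to K, down 2 to V — 14 moves in all.
Check: order respected (I at step 4, J at step 11); 14 moves as required.

F, D, C, B, I, H, M, R, T, N, O, J, K, P, V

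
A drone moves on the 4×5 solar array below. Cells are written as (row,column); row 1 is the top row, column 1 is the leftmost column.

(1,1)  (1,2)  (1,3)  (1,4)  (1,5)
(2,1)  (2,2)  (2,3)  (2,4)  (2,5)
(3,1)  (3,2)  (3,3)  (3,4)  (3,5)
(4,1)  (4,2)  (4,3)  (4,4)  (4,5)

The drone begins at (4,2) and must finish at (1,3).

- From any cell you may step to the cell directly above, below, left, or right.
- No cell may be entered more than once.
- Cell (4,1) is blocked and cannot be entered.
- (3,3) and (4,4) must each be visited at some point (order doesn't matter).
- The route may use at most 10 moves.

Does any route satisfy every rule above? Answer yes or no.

yes

One route that works: (4,2) → (4,3) → (4,4) → (3,4) → (3,3) → (2,3) → (1,3).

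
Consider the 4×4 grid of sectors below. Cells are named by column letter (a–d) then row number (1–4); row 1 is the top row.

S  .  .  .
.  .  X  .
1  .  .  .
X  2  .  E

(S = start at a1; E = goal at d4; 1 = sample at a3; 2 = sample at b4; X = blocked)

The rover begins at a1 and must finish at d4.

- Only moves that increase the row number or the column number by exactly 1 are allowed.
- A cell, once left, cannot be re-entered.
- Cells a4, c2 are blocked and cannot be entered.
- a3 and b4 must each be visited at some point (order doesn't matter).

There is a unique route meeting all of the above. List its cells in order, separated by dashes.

Moves only go right or down, so the column and row indices never decrease.
Route from a1: 2× down (reaching a3), right to b3, down to b4, 2× right (reaching d4) — 6 moves in all.
Check: all required cells visited.

a1 - a2 - a3 - b3 - b4 - c4 - d4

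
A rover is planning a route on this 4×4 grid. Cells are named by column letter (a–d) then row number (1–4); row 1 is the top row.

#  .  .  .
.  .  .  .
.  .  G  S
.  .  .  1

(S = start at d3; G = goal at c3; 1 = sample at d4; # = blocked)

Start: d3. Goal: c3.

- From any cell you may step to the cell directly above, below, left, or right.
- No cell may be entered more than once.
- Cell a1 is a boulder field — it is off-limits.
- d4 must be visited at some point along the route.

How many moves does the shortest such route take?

Any route passes through d4 somewhere between d3 and c3. Summing Manhattan distances along the two legs (d3 → d4 → c3) gives a lower bound of 1 + 2 = 3 moves.
A route of 3 moves achieves this: d3 → d4 → c4 → c3.
Since 3 matches the lower bound, it is optimal.

3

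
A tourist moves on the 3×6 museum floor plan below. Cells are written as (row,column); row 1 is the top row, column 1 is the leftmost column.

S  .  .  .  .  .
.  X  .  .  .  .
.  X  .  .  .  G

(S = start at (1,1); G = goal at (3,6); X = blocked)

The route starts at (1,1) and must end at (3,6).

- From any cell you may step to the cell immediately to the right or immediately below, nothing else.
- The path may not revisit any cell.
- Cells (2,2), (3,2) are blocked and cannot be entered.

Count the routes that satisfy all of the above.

10

A right/down-only route from (1,1) to (3,6) makes exactly 2 down-moves and 5 right-moves in some order.
With no other constraints that would be C(7,2) = 21 routes.
Subtract routes through each blocked cell (inclusion–exclusion for overlaps): − through (2,2): 10 − through (3,2): 3 + through (2,2)&(3,2): 2 → 10.
That gives 10 routes.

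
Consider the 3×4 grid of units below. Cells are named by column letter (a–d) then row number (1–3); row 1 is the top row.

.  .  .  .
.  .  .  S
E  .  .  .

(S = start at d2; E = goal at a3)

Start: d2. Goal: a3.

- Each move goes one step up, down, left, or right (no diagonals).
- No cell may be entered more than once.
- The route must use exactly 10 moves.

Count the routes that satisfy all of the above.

Need simple routes of exactly 10 moves from d2 to a3 (Manhattan distance 4, so 3 moves are spent on a detour and 3 undoing it).
Enumerating: d2 d1 c1 c2 c3 b3 b2 b1 a1 a2 a3 | d2 d1 c1 b1 a1 a2 b2 c2 c3 b3 a3 | d2 d3 c3 c2 c1 b1 a1 a2 b2 b3 a3 | d2 d3 c3 b3 b2 c2 c1 b1 a1 a2 a3.
That gives 4 routes.

4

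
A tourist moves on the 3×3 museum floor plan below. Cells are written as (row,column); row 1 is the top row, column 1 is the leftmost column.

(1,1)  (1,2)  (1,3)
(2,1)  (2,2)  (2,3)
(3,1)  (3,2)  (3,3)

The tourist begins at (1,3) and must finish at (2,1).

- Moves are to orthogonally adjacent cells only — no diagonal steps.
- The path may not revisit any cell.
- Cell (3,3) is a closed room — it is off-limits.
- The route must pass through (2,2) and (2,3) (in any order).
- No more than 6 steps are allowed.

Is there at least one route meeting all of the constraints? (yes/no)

yes

One route that works: (1,3) → (2,3) → (2,2) → (2,1).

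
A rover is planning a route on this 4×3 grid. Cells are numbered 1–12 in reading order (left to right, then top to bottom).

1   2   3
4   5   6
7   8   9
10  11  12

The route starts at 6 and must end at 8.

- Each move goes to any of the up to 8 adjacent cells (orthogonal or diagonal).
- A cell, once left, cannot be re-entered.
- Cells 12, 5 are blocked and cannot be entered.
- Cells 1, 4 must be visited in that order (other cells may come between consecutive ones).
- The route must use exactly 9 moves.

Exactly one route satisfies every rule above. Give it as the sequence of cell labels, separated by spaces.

The waypoints must appear in the order 1, 4, with no cell reused.
Route from 6: up 1 to 3, left 2 to 1, down 3 to 10, right 1 to 11, up-right 1 to 9, left 1 to 8 — 9 moves in all.
Check: order respected (1 at step 3, 4 at step 4); 9 moves as required.

6 3 2 1 4 7 10 11 9 8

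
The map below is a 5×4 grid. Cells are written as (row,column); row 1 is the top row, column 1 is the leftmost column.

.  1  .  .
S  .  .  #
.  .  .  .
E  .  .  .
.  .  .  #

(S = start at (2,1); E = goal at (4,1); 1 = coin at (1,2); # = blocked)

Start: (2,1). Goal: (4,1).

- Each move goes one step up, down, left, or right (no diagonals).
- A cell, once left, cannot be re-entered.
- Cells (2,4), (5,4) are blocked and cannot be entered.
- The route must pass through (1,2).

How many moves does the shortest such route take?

Any route passes through (1,2) somewhere between (2,1) and (4,1). Summing Manhattan distances along the two legs ((2,1) → (1,2) → (4,1)) gives a lower bound of 2 + 4 = 6 moves.
A route of 6 moves achieves this: (2,1) → (1,1) → (1,2) → (2,2) → (3,2) → (4,2) → (4,1).
Since 6 matches the lower bound, it is optimal.

6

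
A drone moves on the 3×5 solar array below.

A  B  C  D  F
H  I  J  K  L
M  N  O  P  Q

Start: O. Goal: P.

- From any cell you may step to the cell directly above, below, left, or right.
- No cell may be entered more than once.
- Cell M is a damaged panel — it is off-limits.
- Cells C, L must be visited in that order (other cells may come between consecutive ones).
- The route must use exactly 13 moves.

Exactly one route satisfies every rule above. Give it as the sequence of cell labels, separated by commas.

O, N, I, H, A, B, C, J, K, D, F, L, Q, P

The waypoints must appear in the order C, L, with no cell reused.
Route from O: left 1 to N, up 1 to I, left 1 to H, up 1 to A, right 2 to C, down 1 to J, right 1 to K, up 1 to D, right 1 to F, down 2 to Q, left 1 to P — 13 moves in all.
Check: order respected (C at step 6, L at step 11); 13 moves as required.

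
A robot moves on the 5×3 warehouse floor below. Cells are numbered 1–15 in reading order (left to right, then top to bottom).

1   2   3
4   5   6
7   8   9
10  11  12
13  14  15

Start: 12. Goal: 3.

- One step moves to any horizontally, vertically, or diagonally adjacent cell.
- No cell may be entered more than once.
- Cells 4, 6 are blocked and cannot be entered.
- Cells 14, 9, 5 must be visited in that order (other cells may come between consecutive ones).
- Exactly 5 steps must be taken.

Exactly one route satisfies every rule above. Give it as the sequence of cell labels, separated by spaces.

12 14 11 9 5 3

The waypoints must appear in the order 14, 9, 5, with no cell reused.
Route from 12: down-left 1 to 14, up 1 to 11, up-right 1 to 9, up-left 1 to 5, up-right 1 to 3 — 5 moves in all.
Check: order respected (14 at step 1, 9 at step 3, 5 at step 4); 5 moves as required.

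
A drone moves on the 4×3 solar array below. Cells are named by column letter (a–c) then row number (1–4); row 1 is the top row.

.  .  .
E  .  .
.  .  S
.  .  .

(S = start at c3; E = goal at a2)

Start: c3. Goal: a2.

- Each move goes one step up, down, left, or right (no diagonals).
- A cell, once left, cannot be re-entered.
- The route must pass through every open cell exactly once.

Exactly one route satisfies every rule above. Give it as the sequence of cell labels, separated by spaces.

c3 c4 b4 a4 a3 b3 b2 c2 c1 b1 a1 a2

Need to visit all 12 open cells exactly once, starting at c3 and ending at a2.
Cell c4 has only two open neighbours (c3 and b4), so the path must pass straight through it: one of those is the cell it's entered from and the other is where it exits.
Route from c3: down to c4, 2× left (reaching a4), up to a3, right to b3, up to b2, right to c2, up to c1, 2× left (reaching a1), down to a2 — 11 moves in all.
Check: all 12 open cells covered.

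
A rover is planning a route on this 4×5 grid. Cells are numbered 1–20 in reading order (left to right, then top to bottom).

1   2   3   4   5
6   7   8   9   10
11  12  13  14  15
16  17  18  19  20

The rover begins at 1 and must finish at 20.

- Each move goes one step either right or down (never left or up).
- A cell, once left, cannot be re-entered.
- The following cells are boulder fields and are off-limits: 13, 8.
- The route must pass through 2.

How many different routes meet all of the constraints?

5

A right/down-only route from 1 to 20 makes exactly 3 down-moves and 4 right-moves in some order.
With no other constraints that would be C(7,3) = 35 routes.
Split at 2 and multiply the segment counts (each segment already excludes blocked cells): 1→2: 1; 2→20: 5; product = 5.
That gives 5 routes.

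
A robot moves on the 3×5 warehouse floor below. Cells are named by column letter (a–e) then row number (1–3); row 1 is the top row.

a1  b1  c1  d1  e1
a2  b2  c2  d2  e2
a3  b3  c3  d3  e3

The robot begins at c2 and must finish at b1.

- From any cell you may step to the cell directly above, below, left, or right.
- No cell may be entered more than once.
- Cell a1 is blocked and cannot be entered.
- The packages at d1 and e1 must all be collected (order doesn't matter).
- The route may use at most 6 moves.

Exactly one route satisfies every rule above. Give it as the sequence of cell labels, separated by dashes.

c2 - d2 - e2 - e1 - d1 - c1 - b1

The 6-move cap with required stops at d1, e1 leaves no slack for detours.
Route from c2: right 2 to e2, up 1 to e1, left 3 to b1 — 6 moves in all.
Check: all required cells visited; 6 ≤ 6 moves.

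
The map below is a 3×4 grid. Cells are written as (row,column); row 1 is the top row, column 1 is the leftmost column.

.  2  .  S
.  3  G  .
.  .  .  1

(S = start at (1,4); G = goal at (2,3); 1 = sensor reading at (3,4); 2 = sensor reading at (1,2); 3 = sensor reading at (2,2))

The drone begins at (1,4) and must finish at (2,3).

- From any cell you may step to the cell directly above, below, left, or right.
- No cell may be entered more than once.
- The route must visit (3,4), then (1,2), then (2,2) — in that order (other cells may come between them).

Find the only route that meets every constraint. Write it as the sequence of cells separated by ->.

The waypoints must appear in the order (3,4), (1,2), (2,2), with no cell reused.
Route from (1,4): 2× down (reaching (3,4)), 3× left (reaching (3,1)), 2× up (reaching (1,1)), right to (1,2), down to (2,2), right to (2,3) — 10 moves in all.
Check: order respected (1 at step 2, 2 at step 8, 3 at step 9).

(1,4) -> (2,4) -> (3,4) -> (3,3) -> (3,2) -> (3,1) -> (2,1) -> (1,1) -> (1,2) -> (2,2) -> (2,3)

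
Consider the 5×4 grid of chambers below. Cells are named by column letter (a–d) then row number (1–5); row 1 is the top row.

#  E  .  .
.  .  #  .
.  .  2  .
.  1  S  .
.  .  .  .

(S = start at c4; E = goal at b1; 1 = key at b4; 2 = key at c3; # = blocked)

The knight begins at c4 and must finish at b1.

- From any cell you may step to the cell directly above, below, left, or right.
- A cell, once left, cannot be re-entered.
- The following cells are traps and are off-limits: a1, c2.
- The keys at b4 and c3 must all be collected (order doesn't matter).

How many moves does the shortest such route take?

8

Any route passes through b4 and c3 in some order between c4 and b1. Summing Manhattan distances along each leg and taking the cheapest ordering (c4 → b4 → c3 → b1) gives a lower bound of 1 + 2 + 3 = 6 moves.
The shortest route satisfying every rule uses 8 moves: c4 → c3 → b3 → b4 → a4 → a3 → a2 → b2 → b1.
The bound of 6 isn't tight here; checking systematically, no route of length 6 through 7 satisfies every constraint, so 8 is the minimum.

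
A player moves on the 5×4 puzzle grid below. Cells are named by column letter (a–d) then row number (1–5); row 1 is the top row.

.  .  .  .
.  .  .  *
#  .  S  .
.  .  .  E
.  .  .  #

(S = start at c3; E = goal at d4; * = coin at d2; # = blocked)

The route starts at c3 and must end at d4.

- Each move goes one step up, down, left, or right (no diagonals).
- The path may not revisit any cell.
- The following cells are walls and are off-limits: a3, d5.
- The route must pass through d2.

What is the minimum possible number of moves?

4

Any route passes through d2 somewhere between c3 and d4. Summing Manhattan distances along the two legs (c3 → d2 → d4) gives a lower bound of 2 + 2 = 4 moves.
A route of 4 moves achieves this: c3 → c2 → d2 → d3 → d4.
Since 4 matches the lower bound, it is optimal.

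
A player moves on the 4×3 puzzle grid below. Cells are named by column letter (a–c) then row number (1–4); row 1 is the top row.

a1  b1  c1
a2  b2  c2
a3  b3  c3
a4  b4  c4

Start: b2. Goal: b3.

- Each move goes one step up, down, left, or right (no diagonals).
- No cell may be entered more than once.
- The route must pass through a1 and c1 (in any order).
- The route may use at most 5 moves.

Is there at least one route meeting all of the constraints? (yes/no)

no

Even ignoring the no-revisit rule, getting from b2 to b3, taking the cheapest ordering b2 → c1 → a1 → b3 needs at least 2 + 2 + 3 = 7 moves (Manhattan distance per leg), which exceeds the 5-move limit.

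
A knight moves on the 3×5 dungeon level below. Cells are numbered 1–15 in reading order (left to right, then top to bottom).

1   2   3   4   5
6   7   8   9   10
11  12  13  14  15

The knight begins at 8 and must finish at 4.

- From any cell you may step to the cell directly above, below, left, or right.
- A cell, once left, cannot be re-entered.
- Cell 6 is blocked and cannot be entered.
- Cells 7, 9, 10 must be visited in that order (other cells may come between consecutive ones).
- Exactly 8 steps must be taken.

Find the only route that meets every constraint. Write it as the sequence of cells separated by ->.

The waypoints must appear in the order 7, 9, 10, with no cell reused.
Route from 8: left 1 to 7, down 1 to 12, right 2 to 14, up 1 to 9, right 1 to 10, up 1 to 5, left 1 to 4 — 8 moves in all.
Check: order respected (7 at step 1, 9 at step 5, 10 at step 6); 8 moves as required.

8 -> 7 -> 12 -> 13 -> 14 -> 9 -> 10 -> 5 -> 4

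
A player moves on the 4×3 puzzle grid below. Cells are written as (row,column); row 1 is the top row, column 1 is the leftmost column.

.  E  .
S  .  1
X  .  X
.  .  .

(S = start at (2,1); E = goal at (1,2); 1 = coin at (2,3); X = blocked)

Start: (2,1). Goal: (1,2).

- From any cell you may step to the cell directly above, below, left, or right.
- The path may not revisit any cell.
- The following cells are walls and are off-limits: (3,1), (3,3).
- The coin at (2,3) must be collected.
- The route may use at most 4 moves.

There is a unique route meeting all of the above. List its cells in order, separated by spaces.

Any route must reach (2,3) and still end at (1,2) within 4 moves, so the order of the required stops is forced.
Route from (2,1): 2× right (reaching (2,3)), up to (1,3), left to (1,2) — 4 moves in all.
Check: all required cells visited; 4 ≤ 4 moves.

(2,1) (2,2) (2,3) (1,3) (1,2)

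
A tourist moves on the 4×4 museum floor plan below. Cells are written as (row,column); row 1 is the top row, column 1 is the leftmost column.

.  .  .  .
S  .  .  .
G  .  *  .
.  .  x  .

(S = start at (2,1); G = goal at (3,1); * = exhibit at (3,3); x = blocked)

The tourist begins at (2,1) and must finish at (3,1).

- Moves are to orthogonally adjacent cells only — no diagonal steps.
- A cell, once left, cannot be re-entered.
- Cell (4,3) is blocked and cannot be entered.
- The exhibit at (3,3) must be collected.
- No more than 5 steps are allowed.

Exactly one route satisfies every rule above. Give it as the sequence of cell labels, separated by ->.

The budget equals the shortest possible length, so every move has to be on a shortest route through the required cells.
Route from (2,1): 2× right (reaching (2,3)), down to (3,3), 2× left (reaching (3,1)) — 5 moves in all.
Check: all required cells visited; 5 ≤ 5 moves.

(2,1) -> (2,2) -> (2,3) -> (3,3) -> (3,2) -> (3,1)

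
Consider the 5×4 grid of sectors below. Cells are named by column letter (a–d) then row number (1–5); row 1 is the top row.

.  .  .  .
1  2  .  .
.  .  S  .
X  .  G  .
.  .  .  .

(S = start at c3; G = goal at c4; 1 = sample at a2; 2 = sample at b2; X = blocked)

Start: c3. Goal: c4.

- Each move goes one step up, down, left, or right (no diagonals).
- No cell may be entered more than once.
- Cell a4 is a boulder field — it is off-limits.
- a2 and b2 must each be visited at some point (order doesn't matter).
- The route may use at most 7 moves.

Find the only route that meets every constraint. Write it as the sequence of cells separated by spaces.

c3 c2 b2 a2 a3 b3 b4 c4

Any route must reach a2 and b2 and still end at c4 within 7 moves, so the order of the required stops is forced.
Route from c3: up to c2, 2× left (reaching a2), down to a3, right to b3, down to b4, right to c4 — 7 moves in all.
Check: all required cells visited; 7 ≤ 7 moves.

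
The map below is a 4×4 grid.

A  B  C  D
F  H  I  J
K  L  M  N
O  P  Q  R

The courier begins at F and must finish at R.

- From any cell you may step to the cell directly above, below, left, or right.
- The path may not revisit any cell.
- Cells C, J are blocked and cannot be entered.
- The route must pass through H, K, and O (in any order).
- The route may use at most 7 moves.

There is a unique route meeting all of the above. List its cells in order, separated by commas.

F, H, L, K, O, P, Q, R

Any route must reach H, K, and O and still end at R within 7 moves, so the order of the required stops is forced.
Route from F: right 1 to H, down 1 to L, left 1 to K, down 1 to O, right 3 to R — 7 moves in all.
Check: all required cells visited; 7 ≤ 7 moves.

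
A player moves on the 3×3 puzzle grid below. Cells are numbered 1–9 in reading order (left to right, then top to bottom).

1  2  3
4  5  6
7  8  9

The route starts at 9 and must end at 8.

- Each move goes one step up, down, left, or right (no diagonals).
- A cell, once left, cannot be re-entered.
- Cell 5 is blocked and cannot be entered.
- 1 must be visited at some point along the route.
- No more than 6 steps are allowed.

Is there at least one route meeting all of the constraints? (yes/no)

Even ignoring the no-revisit rule, getting from 9 to 8 via 1 needs at least 4 + 3 = 7 moves (Manhattan distance per leg), which exceeds the 6-move limit.

no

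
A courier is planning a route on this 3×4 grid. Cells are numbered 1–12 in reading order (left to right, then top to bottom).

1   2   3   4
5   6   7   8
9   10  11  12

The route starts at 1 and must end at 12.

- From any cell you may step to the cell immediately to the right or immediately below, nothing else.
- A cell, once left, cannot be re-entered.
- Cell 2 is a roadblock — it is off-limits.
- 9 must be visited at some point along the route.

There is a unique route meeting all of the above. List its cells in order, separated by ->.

1 -> 5 -> 9 -> 10 -> 11 -> 12

Moves only go right or down, so the column and row indices never decrease.
Route from 1: 2× down (reaching 9), 3× right (reaching 12) — 5 moves in all.
Check: all required cells visited.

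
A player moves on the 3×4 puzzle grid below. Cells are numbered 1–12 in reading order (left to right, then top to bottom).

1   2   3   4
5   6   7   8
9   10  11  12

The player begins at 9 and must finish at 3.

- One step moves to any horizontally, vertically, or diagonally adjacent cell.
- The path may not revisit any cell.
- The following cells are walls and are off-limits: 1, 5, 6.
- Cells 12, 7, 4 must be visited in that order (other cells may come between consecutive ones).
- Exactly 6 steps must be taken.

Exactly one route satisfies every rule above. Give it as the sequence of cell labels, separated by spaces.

The waypoints must appear in the order 12, 7, 4, with no cell reused.
Route from 9: right 3 to 12, up-left 1 to 7, up-right 1 to 4, left 1 to 3 — 6 moves in all.
Check: order respected (12 at step 3, 7 at step 4, 4 at step 5); 6 moves as required.

9 10 11 12 7 4 3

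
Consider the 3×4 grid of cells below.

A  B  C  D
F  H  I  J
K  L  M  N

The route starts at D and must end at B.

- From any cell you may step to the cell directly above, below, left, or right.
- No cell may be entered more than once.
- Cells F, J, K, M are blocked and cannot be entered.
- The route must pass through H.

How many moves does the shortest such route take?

Any route passes through H somewhere between D and B. Summing Manhattan distances along the two legs (D → H → B) gives a lower bound of 3 + 1 = 4 moves.
A route of 4 moves achieves this: D → C → I → H → B.
Since 4 matches the lower bound, it is optimal.

4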